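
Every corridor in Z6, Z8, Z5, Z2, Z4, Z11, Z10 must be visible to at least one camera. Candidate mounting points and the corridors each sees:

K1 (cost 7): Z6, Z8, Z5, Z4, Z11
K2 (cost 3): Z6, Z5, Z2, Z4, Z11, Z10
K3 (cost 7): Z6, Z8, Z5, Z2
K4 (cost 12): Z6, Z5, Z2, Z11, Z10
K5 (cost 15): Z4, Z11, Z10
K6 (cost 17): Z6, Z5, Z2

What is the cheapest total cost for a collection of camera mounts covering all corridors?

K1, K2 cover every corridor at cost 7 + 3 = 10.
Any cover uses at least 2 camera mounts; among all covering selections none totals below 10.

10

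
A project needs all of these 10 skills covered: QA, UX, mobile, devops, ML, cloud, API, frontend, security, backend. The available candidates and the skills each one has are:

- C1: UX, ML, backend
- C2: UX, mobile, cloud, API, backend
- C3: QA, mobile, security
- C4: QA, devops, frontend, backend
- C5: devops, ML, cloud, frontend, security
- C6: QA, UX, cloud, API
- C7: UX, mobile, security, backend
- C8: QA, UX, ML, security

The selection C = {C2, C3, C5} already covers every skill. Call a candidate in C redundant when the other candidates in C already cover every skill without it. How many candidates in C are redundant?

Drop C2: UX, API, backend uncovered — not redundant.
Drop C3: QA uncovered — not redundant.
Drop C5: devops, ML, frontend uncovered — not redundant.
None of the candidates in C is redundant.

0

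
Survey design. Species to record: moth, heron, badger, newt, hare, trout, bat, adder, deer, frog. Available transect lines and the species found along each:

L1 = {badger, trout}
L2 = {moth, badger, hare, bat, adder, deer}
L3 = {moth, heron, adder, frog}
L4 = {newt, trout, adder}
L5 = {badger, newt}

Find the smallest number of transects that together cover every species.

3

L2, L3, L4 together cover {moth, heron, badger, newt, hare, trout, bat, adder, deer, frog} — every species.
No 2 of the 5 transects cover everything (all 10 pairs fall short), so 3 is minimum.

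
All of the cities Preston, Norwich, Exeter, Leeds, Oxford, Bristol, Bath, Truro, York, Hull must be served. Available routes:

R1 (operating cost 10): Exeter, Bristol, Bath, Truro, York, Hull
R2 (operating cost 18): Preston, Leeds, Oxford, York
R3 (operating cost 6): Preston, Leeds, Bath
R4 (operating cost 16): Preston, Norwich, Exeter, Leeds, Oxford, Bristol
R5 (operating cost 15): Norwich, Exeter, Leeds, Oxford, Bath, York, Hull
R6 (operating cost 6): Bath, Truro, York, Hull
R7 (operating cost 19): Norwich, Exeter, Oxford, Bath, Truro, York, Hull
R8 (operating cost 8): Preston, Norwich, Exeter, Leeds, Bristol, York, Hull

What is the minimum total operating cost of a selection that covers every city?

R4, R6 cover every city at operating cost 16 + 6 = 22.
Any cover uses at least 2 routes; among all covering selections none totals below 22.

22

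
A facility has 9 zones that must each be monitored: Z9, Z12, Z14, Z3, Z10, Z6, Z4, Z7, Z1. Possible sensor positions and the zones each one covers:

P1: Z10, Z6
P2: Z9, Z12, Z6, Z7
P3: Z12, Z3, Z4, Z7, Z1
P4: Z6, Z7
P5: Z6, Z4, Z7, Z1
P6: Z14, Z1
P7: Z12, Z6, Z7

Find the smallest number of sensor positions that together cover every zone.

P1, P2, P3, P6 together cover {Z9, Z12, Z14, Z3, Z10, Z6, Z4, Z7, Z1} — every zone.
No 3 of the 7 sensor positions cover everything (all 35 triples fall short), so 4 is minimum.

4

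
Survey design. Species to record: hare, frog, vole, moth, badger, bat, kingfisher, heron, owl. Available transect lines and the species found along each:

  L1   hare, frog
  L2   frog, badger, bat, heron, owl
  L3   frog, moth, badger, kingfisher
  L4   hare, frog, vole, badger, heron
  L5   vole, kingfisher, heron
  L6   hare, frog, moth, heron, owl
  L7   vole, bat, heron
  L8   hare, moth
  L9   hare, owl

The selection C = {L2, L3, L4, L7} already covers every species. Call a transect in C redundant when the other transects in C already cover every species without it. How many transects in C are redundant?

1

Drop L2: owl uncovered — not redundant.
Drop L3: moth, kingfisher uncovered — not redundant.
Drop L4: hare uncovered — not redundant.
Drop L7: the rest still cover every species — redundant.
1 redundant: L7.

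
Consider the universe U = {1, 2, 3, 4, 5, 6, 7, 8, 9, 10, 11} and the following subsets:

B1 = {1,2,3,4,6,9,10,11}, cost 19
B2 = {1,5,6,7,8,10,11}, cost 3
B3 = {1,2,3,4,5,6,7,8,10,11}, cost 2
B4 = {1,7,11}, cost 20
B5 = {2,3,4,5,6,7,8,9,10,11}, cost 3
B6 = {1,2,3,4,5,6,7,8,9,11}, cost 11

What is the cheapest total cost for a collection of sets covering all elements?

5

B3, B5 cover every element at cost 2 + 3 = 5.
Any cover uses at least 2 sets; among all covering selections none totals below 5.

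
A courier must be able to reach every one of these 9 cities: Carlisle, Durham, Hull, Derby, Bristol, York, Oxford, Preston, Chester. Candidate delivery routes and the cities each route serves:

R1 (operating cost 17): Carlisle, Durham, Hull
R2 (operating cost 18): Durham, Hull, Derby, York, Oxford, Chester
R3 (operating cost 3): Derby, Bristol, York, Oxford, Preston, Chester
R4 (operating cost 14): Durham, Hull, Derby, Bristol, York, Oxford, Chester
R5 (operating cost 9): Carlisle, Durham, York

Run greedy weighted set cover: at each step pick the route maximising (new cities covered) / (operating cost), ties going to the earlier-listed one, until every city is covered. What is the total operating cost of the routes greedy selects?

Pick 1: R3 adds 6 new (Derby, Bristol, York, Oxford, Preston, Chester) at operating cost 3 (ratio 6/3).
Pick 2: R5 adds 2 new (Carlisle, Durham) at operating cost 9 (ratio 2/9).
Pick 3: R4 adds 1 new (Hull) at operating cost 14 (ratio 1/14).
Greedy total operating cost: 3 + 9 + 14 = 26. (The true optimum is 20, so greedy overshoots here.)

26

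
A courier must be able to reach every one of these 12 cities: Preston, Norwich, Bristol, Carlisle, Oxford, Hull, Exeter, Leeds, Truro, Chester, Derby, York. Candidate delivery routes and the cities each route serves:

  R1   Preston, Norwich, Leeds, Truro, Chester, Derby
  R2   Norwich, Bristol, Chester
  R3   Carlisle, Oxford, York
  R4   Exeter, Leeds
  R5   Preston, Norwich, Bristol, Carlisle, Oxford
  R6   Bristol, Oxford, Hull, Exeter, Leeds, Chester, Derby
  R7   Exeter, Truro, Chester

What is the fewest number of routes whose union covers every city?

3

R1, R3, R6 together cover {Preston, Norwich, Bristol, Carlisle, Oxford, Hull, Exeter, Leeds, Truro, Chester, Derby, York} — every city.
No 2 of the 7 routes cover everything (all 21 pairs fall short), so 3 is minimum.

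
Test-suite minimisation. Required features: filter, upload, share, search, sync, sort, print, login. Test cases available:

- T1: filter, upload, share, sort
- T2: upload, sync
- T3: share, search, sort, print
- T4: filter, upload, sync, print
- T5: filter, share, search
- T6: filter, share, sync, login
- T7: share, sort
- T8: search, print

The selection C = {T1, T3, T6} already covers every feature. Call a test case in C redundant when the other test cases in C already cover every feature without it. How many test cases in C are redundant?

0

Drop T1: upload uncovered — not redundant.
Drop T3: search, print uncovered — not redundant.
Drop T6: sync, login uncovered — not redundant.
None of the test cases in C is redundant.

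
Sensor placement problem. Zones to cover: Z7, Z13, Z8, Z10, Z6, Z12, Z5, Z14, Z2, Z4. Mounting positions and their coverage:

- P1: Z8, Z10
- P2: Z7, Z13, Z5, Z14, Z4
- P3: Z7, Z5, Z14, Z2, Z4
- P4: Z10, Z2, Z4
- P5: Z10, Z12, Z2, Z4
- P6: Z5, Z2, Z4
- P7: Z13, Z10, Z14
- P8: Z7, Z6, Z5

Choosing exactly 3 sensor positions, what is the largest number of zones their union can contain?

Choosing P1, P2, P5 covers {Z7, Z13, Z8, Z10, Z12, Z5, Z14, Z2, Z4} — 9 zones.
No choice of 3 sensor positions does better; here Z6 is left uncovered.

9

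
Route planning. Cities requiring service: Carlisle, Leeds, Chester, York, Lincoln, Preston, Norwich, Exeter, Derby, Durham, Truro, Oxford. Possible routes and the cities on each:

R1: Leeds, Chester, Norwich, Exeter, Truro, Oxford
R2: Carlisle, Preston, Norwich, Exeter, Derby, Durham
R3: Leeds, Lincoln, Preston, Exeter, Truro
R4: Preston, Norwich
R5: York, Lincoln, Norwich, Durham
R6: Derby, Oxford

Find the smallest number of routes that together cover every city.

R1, R2, R5 together cover {Carlisle, Leeds, Chester, York, Lincoln, Preston, Norwich, Exeter, Derby, Durham, Truro, Oxford} — every city.
No 2 of the 6 routes cover everything (all 15 pairs fall short), so 3 is minimum.

3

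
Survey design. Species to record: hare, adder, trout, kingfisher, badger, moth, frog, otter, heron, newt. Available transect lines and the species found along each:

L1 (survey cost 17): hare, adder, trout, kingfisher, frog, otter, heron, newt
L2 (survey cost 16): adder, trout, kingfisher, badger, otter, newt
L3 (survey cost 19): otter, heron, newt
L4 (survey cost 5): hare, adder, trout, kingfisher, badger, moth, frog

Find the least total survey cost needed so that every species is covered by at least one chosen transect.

L1, L4 cover every species at survey cost 17 + 5 = 22.
Any cover uses at least 2 transects; among all covering selections none totals below 22.

22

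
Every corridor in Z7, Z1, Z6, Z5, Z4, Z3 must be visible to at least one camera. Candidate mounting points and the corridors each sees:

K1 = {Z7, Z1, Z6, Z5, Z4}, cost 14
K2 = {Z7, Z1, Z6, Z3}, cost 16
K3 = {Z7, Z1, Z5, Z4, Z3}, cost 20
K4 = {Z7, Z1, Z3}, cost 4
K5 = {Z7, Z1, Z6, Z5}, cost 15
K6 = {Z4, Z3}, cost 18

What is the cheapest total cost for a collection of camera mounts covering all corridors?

K1, K4 cover every corridor at cost 14 + 4 = 18.
Any cover uses at least 2 camera mounts; among all covering selections none totals below 18.

18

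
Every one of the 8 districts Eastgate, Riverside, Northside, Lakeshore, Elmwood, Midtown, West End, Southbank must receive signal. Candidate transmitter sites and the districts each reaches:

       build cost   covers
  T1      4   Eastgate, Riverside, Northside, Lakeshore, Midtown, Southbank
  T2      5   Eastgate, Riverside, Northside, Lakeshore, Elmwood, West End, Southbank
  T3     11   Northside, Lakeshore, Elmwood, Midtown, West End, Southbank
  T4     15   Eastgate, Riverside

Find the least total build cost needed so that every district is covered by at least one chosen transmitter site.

T1, T2 cover every district at build cost 4 + 5 = 9.
Any cover uses at least 2 transmitter sites; among all covering selections none totals below 9.

9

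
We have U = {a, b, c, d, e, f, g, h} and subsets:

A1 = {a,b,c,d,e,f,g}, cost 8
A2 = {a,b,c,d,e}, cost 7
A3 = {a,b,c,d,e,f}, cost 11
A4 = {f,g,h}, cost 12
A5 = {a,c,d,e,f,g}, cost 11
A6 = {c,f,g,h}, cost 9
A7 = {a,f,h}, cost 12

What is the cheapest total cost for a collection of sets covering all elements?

16

A2, A6 cover every element at cost 7 + 9 = 16.
Any cover uses at least 2 sets; among all covering selections none totals below 16.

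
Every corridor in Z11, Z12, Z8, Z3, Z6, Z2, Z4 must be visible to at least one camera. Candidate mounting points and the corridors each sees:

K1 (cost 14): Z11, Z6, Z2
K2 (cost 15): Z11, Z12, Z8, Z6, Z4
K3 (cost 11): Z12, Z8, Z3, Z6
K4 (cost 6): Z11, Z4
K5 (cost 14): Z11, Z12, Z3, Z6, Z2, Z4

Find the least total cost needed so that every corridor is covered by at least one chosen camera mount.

K3, K5 cover every corridor at cost 11 + 14 = 25.
Any cover uses at least 2 camera mounts; among all covering selections none totals below 25.

25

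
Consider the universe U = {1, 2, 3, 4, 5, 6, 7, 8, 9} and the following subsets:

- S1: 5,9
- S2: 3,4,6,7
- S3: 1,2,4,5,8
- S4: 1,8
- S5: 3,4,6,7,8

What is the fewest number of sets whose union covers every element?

3

S1, S2, S3 together cover {1, 2, 3, 4, 5, 6, 7, 8, 9} — every element.
No 2 of the 5 sets cover everything (all 10 pairs fall short), so 3 is minimum.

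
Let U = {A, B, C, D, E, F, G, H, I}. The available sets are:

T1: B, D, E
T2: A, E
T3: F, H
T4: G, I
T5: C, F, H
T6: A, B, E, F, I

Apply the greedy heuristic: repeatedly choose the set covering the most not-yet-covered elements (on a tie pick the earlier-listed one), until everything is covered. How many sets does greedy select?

Pick 1: T6 covers 5 new elements (A, B, E, F, I).
Pick 2: T5 covers 2 new elements (C, H).
Pick 3: T1 covers 1 new elements (D).
Pick 4: T4 covers 1 new elements (G).
Greedy uses 4 sets.

4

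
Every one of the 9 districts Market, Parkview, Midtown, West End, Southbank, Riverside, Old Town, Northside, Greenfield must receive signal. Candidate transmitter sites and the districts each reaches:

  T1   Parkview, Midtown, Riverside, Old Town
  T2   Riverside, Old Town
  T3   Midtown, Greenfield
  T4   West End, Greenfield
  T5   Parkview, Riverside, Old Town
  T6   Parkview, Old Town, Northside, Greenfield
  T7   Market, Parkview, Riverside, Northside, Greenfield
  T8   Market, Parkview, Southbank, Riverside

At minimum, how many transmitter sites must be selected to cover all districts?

T1, T4, T6, T8 together cover {Market, Parkview, Midtown, West End, Southbank, Riverside, Old Town, Northside, Greenfield} — every district.
No 3 of the 8 transmitter sites cover everything (all 56 triples fall short), so 4 is minimum.

4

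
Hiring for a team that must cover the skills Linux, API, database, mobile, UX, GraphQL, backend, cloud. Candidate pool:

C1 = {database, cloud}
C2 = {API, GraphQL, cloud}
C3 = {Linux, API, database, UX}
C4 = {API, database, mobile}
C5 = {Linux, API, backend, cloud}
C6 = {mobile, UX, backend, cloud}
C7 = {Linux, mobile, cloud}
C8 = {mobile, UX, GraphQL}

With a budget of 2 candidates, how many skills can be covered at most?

7

Choosing C3, C6 covers {Linux, API, database, mobile, UX, backend, cloud} — 7 skills.
No choice of 2 candidates does better; here GraphQL is left uncovered.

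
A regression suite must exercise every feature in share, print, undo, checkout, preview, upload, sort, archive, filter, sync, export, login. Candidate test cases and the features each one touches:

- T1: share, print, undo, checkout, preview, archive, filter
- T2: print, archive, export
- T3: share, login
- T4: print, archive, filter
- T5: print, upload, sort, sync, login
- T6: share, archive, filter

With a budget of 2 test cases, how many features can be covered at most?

Choosing T1, T5 covers {share, print, undo, checkout, preview, upload, sort, archive, filter, sync, login} — 11 features.
No choice of 2 test cases does better; here export is left uncovered.

11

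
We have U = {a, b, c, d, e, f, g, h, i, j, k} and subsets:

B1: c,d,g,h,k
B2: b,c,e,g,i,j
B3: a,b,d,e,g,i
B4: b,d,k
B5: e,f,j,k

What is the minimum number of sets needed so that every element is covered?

B1, B3, B5 together cover {a, b, c, d, e, f, g, h, i, j, k} — every element.
No 2 of the 5 sets cover everything (all 10 pairs fall short), so 3 is minimum.
Greedy (largest uncovered first) would take B2, B1, B3, B5 — 4 sets — but 3 suffice.

3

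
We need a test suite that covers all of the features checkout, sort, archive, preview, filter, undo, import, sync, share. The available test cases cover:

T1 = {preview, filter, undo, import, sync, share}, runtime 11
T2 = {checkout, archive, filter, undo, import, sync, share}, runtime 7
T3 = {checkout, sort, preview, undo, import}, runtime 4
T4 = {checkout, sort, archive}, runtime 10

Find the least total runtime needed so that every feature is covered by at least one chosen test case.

11

T2, T3 cover every feature at runtime 7 + 4 = 11.
Any cover uses at least 2 test cases; among all covering selections none totals below 11.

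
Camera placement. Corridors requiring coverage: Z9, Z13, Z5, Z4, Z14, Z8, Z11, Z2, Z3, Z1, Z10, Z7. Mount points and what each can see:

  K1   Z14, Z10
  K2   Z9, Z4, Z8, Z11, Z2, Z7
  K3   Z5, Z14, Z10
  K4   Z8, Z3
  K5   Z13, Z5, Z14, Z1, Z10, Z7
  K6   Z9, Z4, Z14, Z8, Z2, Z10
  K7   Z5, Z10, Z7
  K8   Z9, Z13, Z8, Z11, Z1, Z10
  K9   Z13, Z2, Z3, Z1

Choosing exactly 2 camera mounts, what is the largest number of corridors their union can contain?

Choosing K2, K5 covers {Z9, Z13, Z5, Z4, Z14, Z8, Z11, Z2, Z1, Z10, Z7} — 11 corridors.
No choice of 2 camera mounts does better; here Z3 is left uncovered.

11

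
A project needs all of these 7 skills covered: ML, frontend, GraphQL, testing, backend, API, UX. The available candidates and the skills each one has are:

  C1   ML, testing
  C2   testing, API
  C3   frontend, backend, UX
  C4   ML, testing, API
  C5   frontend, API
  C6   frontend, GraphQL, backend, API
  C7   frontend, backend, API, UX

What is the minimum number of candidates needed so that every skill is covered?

3

C1, C3, C6 together cover {ML, frontend, GraphQL, testing, backend, API, UX} — every skill.
No 2 of the 7 candidates cover everything (all 21 pairs fall short), so 3 is minimum.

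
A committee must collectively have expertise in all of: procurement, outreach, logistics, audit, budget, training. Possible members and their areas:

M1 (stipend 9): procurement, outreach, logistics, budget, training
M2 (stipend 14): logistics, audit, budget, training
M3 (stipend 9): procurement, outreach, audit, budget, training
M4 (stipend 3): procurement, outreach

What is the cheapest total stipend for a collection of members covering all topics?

17

M2, M4 cover every topic at stipend 14 + 3 = 17.
Any cover uses at least 2 members; among all covering selections none totals below 17.
Greedy by coverage-per-stipend would pick M4, M1, M3 for 21 — worse than the optimum 17.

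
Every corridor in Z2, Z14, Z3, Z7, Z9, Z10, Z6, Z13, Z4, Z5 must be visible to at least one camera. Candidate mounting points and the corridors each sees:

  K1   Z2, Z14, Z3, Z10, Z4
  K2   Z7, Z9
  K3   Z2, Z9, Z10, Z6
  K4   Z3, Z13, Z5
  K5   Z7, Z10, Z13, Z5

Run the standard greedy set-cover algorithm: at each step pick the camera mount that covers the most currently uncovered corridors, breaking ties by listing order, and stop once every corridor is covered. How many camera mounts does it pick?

Pick 1: K1 covers 5 new corridors (Z2, Z14, Z3, Z10, Z4).
Pick 2: K5 covers 3 new corridors (Z7, Z13, Z5).
Pick 3: K3 covers 2 new corridors (Z9, Z6).
Greedy uses 3 camera mounts.

3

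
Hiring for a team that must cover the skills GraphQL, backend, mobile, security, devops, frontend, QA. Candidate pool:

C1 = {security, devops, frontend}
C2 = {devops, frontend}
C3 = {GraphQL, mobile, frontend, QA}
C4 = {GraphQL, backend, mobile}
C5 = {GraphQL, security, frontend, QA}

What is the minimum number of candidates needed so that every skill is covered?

C1, C3, C4 together cover {GraphQL, backend, mobile, security, devops, frontend, QA} — every skill.
No 2 of the 5 candidates cover everything (all 10 pairs fall short), so 3 is minimum.

3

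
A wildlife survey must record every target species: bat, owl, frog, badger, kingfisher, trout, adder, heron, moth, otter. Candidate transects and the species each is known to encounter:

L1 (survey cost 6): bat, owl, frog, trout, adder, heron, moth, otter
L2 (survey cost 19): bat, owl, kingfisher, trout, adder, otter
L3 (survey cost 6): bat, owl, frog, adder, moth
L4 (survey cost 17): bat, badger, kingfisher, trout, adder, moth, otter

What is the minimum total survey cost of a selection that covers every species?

23

L1, L4 cover every species at survey cost 6 + 17 = 23.
Any cover uses at least 2 transects; among all covering selections none totals below 23.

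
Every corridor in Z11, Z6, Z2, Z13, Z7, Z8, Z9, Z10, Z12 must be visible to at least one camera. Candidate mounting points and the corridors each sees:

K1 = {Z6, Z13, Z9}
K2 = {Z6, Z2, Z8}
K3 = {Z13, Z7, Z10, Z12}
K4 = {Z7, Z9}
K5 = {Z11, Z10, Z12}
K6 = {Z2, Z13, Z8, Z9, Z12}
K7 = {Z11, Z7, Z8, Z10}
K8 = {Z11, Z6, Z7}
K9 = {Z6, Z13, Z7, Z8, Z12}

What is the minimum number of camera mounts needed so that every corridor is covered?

K1, K6, K7 together cover {Z11, Z6, Z2, Z13, Z7, Z8, Z9, Z10, Z12} — every corridor.
No 2 of the 9 camera mounts cover everything (all 36 pairs fall short), so 3 is minimum.

3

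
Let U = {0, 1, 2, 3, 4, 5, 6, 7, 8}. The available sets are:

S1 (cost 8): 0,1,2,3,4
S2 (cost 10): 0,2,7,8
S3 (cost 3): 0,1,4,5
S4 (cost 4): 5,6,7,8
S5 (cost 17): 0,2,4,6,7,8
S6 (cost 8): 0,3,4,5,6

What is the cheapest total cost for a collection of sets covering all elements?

12

S1, S4 cover every element at cost 8 + 4 = 12.
Any cover uses at least 2 sets; among all covering selections none totals below 12.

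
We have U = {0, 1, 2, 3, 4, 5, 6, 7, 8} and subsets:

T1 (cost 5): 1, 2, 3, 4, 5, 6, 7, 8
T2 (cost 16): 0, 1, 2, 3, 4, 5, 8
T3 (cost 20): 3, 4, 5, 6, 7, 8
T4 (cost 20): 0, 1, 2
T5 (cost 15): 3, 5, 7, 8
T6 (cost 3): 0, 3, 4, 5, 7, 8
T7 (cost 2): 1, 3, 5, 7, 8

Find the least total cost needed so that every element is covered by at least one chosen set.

T1, T6 cover every element at cost 5 + 3 = 8.
Any cover uses at least 2 sets; among all covering selections none totals below 8.

8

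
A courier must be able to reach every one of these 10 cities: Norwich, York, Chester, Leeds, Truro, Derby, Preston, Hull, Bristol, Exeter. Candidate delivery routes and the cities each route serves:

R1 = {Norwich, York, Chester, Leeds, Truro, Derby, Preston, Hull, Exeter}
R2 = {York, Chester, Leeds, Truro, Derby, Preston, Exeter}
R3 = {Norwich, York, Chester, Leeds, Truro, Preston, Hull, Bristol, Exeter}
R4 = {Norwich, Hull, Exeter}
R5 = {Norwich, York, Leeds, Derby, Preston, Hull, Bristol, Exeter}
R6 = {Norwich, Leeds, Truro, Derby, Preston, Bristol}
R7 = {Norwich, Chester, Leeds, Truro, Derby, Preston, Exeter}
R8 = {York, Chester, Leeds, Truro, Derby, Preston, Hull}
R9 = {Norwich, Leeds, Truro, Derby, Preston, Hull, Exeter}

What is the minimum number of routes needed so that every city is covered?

R1, R3 together cover {Norwich, York, Chester, Leeds, Truro, Derby, Preston, Hull, Bristol, Exeter} — every city.
No single route contains all 10 cities, so 2 is optimal.

2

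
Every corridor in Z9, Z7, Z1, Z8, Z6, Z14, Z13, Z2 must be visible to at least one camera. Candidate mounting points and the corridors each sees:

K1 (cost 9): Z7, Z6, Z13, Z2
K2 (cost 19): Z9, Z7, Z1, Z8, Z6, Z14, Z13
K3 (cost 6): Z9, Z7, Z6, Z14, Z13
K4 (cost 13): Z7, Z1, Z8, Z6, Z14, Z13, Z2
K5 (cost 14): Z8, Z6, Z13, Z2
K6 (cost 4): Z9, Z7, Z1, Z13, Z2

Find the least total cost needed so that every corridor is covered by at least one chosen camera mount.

17

K4, K6 cover every corridor at cost 13 + 4 = 17.
Any cover uses at least 2 camera mounts; among all covering selections none totals below 17.
Greedy by coverage-per-cost would pick K6, K3, K4 for 23 — worse than the optimum 17.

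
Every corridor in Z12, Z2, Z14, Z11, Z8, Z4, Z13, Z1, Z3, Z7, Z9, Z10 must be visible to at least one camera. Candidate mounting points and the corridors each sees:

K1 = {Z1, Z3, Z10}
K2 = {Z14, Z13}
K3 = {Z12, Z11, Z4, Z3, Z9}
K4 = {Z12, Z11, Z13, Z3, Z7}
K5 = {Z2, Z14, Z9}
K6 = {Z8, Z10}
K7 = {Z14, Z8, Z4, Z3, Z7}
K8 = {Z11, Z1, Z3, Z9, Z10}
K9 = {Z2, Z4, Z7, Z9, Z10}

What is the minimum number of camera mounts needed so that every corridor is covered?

4

K1, K4, K5, K7 together cover {Z12, Z2, Z14, Z11, Z8, Z4, Z13, Z1, Z3, Z7, Z9, Z10} — every corridor.
No 3 of the 9 camera mounts cover everything (all 84 triples fall short), so 4 is minimum.
Greedy (largest uncovered first) would take K3, K7, K1, K2, K5 — 5 camera mounts — but 4 suffice.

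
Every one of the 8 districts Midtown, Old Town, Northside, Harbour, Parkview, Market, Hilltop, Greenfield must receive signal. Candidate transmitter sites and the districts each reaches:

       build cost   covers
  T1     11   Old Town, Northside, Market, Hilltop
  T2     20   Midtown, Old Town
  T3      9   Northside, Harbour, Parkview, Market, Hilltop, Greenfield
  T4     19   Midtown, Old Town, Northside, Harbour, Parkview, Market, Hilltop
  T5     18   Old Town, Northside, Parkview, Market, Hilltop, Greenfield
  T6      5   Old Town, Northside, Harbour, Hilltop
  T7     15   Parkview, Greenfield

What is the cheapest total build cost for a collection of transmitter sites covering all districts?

28

T3, T4 cover every district at build cost 9 + 19 = 28.
Any cover uses at least 2 transmitter sites; among all covering selections none totals below 28.
Greedy by coverage-per-build cost would pick T6, T3, T4 for 33 — worse than the optimum 28.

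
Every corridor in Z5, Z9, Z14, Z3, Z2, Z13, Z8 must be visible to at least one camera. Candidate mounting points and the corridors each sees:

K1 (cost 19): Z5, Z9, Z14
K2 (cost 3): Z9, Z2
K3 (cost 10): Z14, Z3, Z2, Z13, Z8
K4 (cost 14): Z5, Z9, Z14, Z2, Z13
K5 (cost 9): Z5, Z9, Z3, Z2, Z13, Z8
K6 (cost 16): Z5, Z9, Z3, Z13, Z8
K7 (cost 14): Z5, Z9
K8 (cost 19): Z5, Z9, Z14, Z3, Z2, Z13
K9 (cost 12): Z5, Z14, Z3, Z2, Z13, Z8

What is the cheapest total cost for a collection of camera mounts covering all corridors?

15

K2, K9 cover every corridor at cost 3 + 12 = 15.
Any cover uses at least 2 camera mounts; among all covering selections none totals below 15.
Greedy by coverage-per-cost would pick K2, K5, K3 for 22 — worse than the optimum 15.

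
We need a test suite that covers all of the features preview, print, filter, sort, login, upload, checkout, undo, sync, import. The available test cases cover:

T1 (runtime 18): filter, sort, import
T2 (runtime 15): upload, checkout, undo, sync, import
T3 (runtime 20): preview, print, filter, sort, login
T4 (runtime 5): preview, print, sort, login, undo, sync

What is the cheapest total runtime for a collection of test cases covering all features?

T2, T3 cover every feature at runtime 15 + 20 = 35.
Any cover uses at least 2 test cases; among all covering selections none totals below 35.
Greedy by coverage-per-runtime would pick T4, T2, T1 for 38 — worse than the optimum 35.

35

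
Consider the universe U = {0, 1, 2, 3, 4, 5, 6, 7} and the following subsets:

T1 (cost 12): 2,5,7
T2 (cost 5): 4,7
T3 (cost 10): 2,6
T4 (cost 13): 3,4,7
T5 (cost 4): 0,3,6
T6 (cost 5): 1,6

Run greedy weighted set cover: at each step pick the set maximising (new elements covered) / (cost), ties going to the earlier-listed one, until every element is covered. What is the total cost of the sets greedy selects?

26

Pick 1: T5 adds 3 new (0, 3, 6) at cost 4 (ratio 3/4).
Pick 2: T2 adds 2 new (4, 7) at cost 5 (ratio 2/5).
Pick 3: T6 adds 1 new (1) at cost 5 (ratio 1/5).
Pick 4: T1 adds 2 new (2, 5) at cost 12 (ratio 2/12).
Greedy total cost: 4 + 5 + 5 + 12 = 26.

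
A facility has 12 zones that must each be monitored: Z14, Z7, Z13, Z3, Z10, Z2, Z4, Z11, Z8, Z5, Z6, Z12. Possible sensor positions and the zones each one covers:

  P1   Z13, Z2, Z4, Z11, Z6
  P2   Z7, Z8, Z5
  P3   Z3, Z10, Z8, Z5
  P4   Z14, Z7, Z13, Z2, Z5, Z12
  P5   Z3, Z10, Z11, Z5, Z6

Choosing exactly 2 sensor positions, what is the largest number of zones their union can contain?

Choosing P4, P5 covers {Z14, Z7, Z13, Z3, Z10, Z2, Z11, Z5, Z6, Z12} — 10 zones.
No choice of 2 sensor positions does better; here Z4, Z8 are left uncovered.

10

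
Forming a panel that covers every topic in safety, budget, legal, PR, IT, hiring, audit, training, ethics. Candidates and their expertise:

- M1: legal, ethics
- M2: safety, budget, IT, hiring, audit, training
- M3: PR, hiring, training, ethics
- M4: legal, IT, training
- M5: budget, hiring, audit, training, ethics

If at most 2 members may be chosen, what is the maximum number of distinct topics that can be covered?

Choosing M1, M2 covers {safety, budget, legal, IT, hiring, audit, training, ethics} — 8 topics.
No choice of 2 members does better; here PR is left uncovered.

8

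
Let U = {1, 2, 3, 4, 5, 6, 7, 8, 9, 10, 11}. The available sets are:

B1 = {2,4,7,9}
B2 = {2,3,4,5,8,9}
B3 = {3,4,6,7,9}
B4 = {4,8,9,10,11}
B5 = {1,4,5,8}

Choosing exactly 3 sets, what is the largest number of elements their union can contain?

Choosing B2, B3, B4 covers {2, 3, 4, 5, 6, 7, 8, 9, 10, 11} — 10 elements.
No choice of 3 sets does better; here 1 is left uncovered.

10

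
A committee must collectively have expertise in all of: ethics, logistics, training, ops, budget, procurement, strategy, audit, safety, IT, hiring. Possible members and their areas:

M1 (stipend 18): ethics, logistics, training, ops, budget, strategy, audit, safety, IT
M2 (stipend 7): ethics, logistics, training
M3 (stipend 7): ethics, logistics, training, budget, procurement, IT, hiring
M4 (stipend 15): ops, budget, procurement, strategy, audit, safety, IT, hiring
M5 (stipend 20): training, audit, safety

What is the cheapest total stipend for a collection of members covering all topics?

22

M2, M4 cover every topic at stipend 7 + 15 = 22.
Any cover uses at least 2 members; among all covering selections none totals below 22.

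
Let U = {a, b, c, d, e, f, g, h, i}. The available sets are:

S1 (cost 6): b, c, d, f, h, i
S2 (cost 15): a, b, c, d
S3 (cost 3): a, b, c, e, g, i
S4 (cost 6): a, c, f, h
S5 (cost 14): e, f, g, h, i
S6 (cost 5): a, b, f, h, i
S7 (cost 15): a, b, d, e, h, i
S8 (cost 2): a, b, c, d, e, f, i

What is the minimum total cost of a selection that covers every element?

9

S1, S3 cover every element at cost 6 + 3 = 9.
Any cover uses at least 2 sets; among all covering selections none totals below 9.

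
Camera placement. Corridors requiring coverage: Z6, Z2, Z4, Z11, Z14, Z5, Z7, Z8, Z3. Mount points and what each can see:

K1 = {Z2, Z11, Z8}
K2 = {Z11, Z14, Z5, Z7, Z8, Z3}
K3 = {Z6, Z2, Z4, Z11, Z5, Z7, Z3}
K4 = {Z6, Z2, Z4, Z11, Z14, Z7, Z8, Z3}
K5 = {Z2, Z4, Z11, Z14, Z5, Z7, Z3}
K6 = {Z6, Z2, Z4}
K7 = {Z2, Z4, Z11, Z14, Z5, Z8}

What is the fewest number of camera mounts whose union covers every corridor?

K2, K3 together cover {Z6, Z2, Z4, Z11, Z14, Z5, Z7, Z8, Z3} — every corridor.
No single camera mount contains all 9 corridors, so 2 is optimal.

2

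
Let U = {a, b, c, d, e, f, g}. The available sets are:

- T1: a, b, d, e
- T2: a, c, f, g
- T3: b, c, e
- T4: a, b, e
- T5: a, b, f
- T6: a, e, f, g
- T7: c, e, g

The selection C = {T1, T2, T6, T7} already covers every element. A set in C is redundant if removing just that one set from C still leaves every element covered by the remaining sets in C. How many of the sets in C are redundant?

3

Drop T1: b, d uncovered — not redundant.
Drop T2: the rest still cover every element — redundant.
Drop T6: the rest still cover every element — redundant.
Drop T7: the rest still cover every element — redundant.
3 redundant: T2, T6, T7.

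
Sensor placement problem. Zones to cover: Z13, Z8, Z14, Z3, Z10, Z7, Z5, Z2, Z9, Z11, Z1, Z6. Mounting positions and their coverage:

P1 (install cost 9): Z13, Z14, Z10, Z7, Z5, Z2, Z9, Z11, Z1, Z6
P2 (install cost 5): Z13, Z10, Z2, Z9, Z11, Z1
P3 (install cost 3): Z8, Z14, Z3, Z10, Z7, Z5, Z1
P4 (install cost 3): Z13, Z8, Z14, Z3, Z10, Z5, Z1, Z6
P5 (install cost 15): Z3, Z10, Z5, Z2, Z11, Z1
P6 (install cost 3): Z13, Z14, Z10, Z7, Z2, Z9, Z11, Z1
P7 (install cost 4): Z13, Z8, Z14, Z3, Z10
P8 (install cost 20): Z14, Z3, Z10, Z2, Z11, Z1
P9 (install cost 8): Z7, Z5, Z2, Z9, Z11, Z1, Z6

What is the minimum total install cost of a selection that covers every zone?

6

P4, P6 cover every zone at install cost 3 + 3 = 6.
Any cover uses at least 2 sensor positions; among all covering selections none totals below 6.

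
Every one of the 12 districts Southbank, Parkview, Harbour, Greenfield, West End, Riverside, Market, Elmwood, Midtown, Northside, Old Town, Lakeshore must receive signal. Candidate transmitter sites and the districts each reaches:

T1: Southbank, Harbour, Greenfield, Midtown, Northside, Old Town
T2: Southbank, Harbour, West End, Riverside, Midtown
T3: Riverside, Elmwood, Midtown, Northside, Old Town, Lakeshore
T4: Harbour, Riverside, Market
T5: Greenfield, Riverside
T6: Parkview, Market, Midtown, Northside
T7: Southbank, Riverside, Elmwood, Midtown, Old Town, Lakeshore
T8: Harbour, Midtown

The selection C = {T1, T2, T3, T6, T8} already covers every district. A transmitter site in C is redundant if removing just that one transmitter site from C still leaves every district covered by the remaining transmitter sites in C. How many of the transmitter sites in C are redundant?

Drop T1: Greenfield uncovered — not redundant.
Drop T2: West End uncovered — not redundant.
Drop T3: Elmwood, Lakeshore uncovered — not redundant.
Drop T6: Parkview, Market uncovered — not redundant.
Drop T8: the rest still cover every district — redundant.
1 redundant: T8.

1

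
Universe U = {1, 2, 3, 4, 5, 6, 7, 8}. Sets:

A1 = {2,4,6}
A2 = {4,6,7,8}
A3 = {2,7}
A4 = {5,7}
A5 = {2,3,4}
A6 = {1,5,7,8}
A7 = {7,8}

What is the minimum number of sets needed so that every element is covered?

A1, A5, A6 together cover {1, 2, 3, 4, 5, 6, 7, 8} — every element.
No 2 of the 7 sets cover everything (all 21 pairs fall short), so 3 is minimum.

3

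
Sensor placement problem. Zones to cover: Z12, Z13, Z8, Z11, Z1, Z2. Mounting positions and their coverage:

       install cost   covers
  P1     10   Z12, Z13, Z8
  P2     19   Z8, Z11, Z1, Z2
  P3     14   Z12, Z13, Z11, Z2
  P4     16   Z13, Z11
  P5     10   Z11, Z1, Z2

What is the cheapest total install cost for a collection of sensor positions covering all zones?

P1, P5 cover every zone at install cost 10 + 10 = 20.
Any cover uses at least 2 sensor positions; among all covering selections none totals below 20.

20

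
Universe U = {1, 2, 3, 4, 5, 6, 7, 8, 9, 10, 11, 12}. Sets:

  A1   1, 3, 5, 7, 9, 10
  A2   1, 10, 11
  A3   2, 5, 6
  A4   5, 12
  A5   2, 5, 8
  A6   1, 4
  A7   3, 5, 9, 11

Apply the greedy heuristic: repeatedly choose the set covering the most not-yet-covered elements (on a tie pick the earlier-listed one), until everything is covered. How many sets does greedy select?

Pick 1: A1 covers 6 new elements (1, 3, 5, 7, 9, 10).
Pick 2: A3 covers 2 new elements (2, 6).
Pick 3: A2 covers 1 new elements (11).
Pick 4: A4 covers 1 new elements (12).
Pick 5: A5 covers 1 new elements (8).
Pick 6: A6 covers 1 new elements (4).
Greedy uses 6 sets.

6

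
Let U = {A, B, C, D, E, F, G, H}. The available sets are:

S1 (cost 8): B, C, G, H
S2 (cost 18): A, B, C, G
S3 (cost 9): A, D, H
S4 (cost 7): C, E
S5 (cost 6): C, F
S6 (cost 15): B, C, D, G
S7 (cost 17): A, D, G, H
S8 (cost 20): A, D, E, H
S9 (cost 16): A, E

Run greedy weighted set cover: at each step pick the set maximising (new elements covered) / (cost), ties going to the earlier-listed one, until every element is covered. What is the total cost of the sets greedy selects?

30

Pick 1: S1 adds 4 new (B, C, G, H) at cost 8 (ratio 4/8).
Pick 2: S3 adds 2 new (A, D) at cost 9 (ratio 2/9).
Pick 3: S5 adds 1 new (F) at cost 6 (ratio 1/6).
Pick 4: S4 adds 1 new (E) at cost 7 (ratio 1/7).
Greedy total cost: 8 + 9 + 6 + 7 = 30.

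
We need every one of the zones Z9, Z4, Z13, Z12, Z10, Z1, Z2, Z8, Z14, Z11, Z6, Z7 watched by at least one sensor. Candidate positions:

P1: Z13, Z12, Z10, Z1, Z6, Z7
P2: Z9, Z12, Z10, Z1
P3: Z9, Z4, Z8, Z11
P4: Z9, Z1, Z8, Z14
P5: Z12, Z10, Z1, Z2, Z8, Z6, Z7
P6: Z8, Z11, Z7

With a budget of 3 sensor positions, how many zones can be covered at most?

11

Choosing P1, P3, P4 covers {Z9, Z4, Z13, Z12, Z10, Z1, Z8, Z14, Z11, Z6, Z7} — 11 zones.
No choice of 3 sensor positions does better; here Z2 is left uncovered.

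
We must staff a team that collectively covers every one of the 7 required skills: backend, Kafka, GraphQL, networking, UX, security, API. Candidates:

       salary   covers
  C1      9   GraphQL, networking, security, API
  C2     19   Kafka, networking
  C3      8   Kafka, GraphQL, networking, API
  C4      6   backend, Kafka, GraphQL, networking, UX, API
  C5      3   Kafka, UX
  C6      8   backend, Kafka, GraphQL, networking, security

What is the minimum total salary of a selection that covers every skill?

C4, C6 cover every skill at salary 6 + 8 = 14.
Any cover uses at least 2 candidates; among all covering selections none totals below 14.

14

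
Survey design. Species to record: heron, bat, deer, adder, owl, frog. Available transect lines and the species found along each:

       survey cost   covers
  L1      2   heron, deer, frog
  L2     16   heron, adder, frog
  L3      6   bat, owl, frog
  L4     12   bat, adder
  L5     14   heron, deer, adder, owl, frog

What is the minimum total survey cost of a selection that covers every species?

20

L3, L5 cover every species at survey cost 6 + 14 = 20.
Any cover uses at least 2 transects; among all covering selections none totals below 20.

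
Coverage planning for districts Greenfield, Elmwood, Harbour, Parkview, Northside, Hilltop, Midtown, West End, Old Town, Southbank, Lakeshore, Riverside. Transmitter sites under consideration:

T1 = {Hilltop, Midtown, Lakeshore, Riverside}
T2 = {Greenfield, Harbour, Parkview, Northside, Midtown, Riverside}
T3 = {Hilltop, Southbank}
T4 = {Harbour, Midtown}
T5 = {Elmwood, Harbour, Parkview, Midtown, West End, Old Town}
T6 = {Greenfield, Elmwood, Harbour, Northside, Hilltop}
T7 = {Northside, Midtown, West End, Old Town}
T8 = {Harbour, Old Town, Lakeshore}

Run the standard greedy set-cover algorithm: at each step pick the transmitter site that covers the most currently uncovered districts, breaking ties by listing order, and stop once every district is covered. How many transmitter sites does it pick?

4

Pick 1: T2 covers 6 new districts (Greenfield, Harbour, Parkview, Northside, Midtown, Riverside).
Pick 2: T5 covers 3 new districts (Elmwood, West End, Old Town).
Pick 3: T1 covers 2 new districts (Hilltop, Lakeshore).
Pick 4: T3 covers 1 new districts (Southbank).
Greedy uses 4 transmitter sites.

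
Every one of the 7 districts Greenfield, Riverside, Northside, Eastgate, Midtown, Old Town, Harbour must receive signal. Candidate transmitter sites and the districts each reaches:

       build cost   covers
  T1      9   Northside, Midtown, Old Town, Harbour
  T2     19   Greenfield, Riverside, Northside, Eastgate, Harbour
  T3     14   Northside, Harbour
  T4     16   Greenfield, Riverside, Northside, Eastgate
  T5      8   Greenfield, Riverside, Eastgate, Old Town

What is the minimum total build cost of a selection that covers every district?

T1, T5 cover every district at build cost 9 + 8 = 17.
Any cover uses at least 2 transmitter sites; among all covering selections none totals below 17.

17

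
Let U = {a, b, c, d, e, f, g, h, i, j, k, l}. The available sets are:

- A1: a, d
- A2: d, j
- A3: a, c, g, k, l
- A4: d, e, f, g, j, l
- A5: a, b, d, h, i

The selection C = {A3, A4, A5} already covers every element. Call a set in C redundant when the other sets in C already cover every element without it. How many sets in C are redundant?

Drop A3: c, k uncovered — not redundant.
Drop A4: e, f, j uncovered — not redundant.
Drop A5: b, h, i uncovered — not redundant.
None of the sets in C is redundant.

0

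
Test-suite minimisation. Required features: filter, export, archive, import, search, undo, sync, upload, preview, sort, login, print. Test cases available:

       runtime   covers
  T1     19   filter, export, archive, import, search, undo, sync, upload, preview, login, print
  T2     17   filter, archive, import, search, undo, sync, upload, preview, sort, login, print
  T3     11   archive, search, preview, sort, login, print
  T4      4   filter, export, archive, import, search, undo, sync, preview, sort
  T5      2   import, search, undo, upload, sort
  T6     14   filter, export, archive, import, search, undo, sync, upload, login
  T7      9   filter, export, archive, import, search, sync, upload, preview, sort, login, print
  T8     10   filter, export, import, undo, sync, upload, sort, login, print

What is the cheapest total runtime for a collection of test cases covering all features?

11

T5, T7 cover every feature at runtime 2 + 9 = 11.
Any cover uses at least 2 test cases; among all covering selections none totals below 11.
Greedy by coverage-per-runtime would pick T5, T4, T7 for 15 — worse than the optimum 11.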